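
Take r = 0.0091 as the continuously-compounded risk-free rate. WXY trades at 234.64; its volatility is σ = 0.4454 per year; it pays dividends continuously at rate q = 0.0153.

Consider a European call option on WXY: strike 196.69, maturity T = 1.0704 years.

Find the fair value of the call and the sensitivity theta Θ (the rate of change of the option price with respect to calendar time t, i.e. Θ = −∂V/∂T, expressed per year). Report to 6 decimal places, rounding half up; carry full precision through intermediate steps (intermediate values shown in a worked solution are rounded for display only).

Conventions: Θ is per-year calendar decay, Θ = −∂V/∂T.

price = 59.350280
Θ = -14.989851

σ√T = 0.4454·√1.0704 = 0.460811
d₁ = (ln(S/K) + (r−q+σ²/2)T) / (σ√T) = (ln(234.64/196.69) + (0.0091−0.0153+0.4454²/2)·1.0704) / 0.460811 = (0.176424 + 0.099537) / 0.460811 = 0.598858
d₂ = d₁ − σ√T = 0.598858 − 0.460811 = 0.138047
e^{−rT} = 0.990307
e^{−qT} = 0.983756
N(d₁) = 0.725366,  N(d₂) = 0.554898
Call price V = S·e^{−qT}·N(d₁) − K·e^{−rT}·N(d₂) = 167.435249 − 108.084968 = 59.350280
φ(d₁) = (1/√(2π))·e^{−d₁²/2} = 0.333453
Θ = −S·e^{−qT}·φ(d₁)·σ/(2√T) + q·S·e^{−qT}·N(d₁) − r·K·e^{−rT}·N(d₂) = −16.568037 + 2.561759 − 0.983573 = -14.989851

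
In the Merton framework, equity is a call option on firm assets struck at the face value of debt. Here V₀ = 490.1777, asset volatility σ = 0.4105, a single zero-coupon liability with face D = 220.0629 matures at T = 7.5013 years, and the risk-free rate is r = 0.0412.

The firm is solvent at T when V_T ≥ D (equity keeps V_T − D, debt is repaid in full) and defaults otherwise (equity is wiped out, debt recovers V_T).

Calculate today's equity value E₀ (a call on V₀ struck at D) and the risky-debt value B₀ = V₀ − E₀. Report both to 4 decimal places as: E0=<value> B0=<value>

E0=353.0779 B0=137.0998

Work the structural quantities from V₀ = 490.1777 against face 220.0629:
d₁ = [ln(V₀/D) + (r + σ²/2)T] / (σ√T)
   = [ln(490.1777/220.0629) + (0.0412 + 0.5·0.4105²)·7.5013] / (0.4105·√7.5013)
   = [0.800855 + 0.941077] / 1.124298 = 1.549350
d₂ = d₁ − σ√T = 1.549350 − 1.124298 = 0.425052
N(d₁) = 0.939351,  N(d₂) = 0.664601,  e^(−rT) = 0.734141
E₀ = V₀·N(d₁) − D·e^(−rT)·N(d₂)
   = 490.1777·0.939351 − 220.0629·0.734141·0.664601 = 353.077929
B₀ = V₀ − E₀ = 490.1777 − 353.077929 = 137.099771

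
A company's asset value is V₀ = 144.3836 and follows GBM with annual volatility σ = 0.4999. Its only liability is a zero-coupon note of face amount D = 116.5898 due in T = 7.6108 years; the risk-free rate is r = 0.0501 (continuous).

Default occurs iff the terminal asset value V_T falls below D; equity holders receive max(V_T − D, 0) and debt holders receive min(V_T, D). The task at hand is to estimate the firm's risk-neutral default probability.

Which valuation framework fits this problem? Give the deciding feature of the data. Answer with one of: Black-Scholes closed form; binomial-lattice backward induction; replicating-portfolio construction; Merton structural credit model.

framework: Merton structural credit model

Key observation: with the firm-asset dynamics (V₀ = 144.3836) and a single zero-coupon liability of face 116.5898 given, debt value, spread, and default probability all derive from the option view of the balance sheet.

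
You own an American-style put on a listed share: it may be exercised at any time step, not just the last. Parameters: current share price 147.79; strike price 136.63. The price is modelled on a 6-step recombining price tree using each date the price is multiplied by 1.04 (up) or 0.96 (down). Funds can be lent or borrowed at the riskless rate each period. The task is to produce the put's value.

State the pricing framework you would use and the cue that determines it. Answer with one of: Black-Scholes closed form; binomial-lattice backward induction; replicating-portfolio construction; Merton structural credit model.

Key observation: the put (strike 136.63 on spot 147.79) is American-style on a 6-step discrete price model, so the early-exercise decision at every node requires stepwise backward valuation — a closed form cannot price the exercise right.

framework: binomial-lattice backward induction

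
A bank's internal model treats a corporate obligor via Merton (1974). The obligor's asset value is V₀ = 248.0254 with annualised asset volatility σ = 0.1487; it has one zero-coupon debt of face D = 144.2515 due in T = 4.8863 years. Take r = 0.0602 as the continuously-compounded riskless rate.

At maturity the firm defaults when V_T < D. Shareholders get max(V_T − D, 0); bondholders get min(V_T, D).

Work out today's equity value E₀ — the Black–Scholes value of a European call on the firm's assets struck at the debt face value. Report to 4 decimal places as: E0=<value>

E0=140.6276

Work the structural quantities from V₀ = 248.0254 against face 144.2515:
d₁ = [ln(V₀/D) + (r + σ²/2)T] / (σ√T)
   = [ln(248.0254/144.2515) + (0.0602 + 0.5·0.1487²)·4.8863] / (0.1487·√4.8863)
   = [0.541973 + 0.348177] / 0.328701 = 2.708085
d₂ = d₁ − σ√T = 2.708085 − 0.328701 = 2.379384
N(d₁) = 0.996616,  N(d₂) = 0.991329,  e^(−rT) = 0.745161
E₀ = V₀·N(d₁) − D·e^(−rT)·N(d₂)
   = 248.0254·0.996616 − 144.2515·0.745161·0.991329 = 140.627640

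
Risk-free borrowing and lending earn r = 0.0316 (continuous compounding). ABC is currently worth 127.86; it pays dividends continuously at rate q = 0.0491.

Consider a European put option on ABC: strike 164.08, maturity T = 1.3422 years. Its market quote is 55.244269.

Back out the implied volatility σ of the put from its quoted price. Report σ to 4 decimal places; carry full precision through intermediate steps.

At σ = 0.5290 the Black–Scholes value reproduces the quote:
σ√T = 0.529·√1.3422 = 0.612864
d₁ = (ln(S/K) + (r−q+σ²/2)T) / (σ√T) = (ln(127.86/164.08) + (0.0316−0.0491+0.529²/2)·1.3422) / 0.612864 = (-0.249418 + 0.164313) / 0.612864 = -0.138865
d₂ = d₁ − σ√T = -0.138865 − 0.612864 = -0.751729
e^{−rT} = 0.958473
e^{−qT} = 0.936223
N(−d₁) = 0.555222,  N(−d₂) = 0.773893
V = K·e^{−rT}·N(−d₂) − S·e^{−qT}·N(−d₁) = 121.707303 − 66.463034 = 55.244269 (matching the quote); vega is positive throughout, so no other σ reproduces this price

sigma = 0.5290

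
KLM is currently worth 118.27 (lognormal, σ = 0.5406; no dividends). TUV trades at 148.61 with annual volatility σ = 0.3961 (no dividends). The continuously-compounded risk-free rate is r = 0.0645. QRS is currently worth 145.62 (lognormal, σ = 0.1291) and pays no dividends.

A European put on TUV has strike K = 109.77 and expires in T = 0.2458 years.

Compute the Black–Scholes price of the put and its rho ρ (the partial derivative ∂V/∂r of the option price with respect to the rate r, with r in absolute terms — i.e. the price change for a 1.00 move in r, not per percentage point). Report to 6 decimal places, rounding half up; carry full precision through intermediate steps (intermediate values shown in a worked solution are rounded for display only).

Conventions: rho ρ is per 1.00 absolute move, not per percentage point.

σ√T = 0.3961·√0.2458 = 0.196379
d₁ = (ln(S/K) + (r+σ²/2)T) / (σ√T) = (ln(148.61/109.77) + (0.0645+0.3961²/2)·0.2458) / 0.196379 = (0.302938 + 0.035137) / 0.196379 = 1.721539
d₂ = d₁ − σ√T = 1.721539 − 0.196379 = 1.525160
e^{−rT} = 0.984271
N(−d₁) = 0.042577,  N(−d₂) = 0.063610
Put price V = K·e^{−rT}·N(−d₂) − S·N(−d₁) = 6.872603 − 6.327298 = 0.545305
ρ = −K·T·e^{−rT}·N(−d₂) = -1.689286

price = 0.545305
ρ = -1.689286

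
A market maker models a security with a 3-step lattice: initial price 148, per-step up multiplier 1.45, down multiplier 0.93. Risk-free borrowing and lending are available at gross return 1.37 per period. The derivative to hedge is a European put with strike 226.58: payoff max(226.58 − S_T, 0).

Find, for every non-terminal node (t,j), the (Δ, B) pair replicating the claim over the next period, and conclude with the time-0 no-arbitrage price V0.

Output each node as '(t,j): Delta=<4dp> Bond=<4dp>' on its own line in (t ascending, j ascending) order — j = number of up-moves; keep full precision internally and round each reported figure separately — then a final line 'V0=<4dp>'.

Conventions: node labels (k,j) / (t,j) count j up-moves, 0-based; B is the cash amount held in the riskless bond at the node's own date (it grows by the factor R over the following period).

(0,0): Delta=-0.0848 Bond=13.6537
(1,0): Delta=-0.4580 Bond=70.0792
(1,1): Delta=-0.0412 Bond=9.3649
(2,0): Delta=-1.0000 Bond=165.3869
(2,1): Delta=-0.3948 Bond=83.3943
(2,2): Delta=0.0000 Bond=0.0000
V0=1.1096

Under the risk-neutral measure, an up-move has probability p* = (R−d)/(u−d) = 0.8462 and values discount at R = 1.37.
Payoffs at expiry: V(3,0)=107.5352, V(3,1)=40.9725, V(3,2)=0.0000, V(3,3)=0.0000
Node (2,0) S=128.0052: V=(p*·40.9725+(1−p*)·107.5352)/1.37=37.3817; Δ=(40.9725−107.5352)/(185.6075−119.0448)=-1.0000; B=V−Δ·S=165.3869
Node (2,1) S=199.5780: V=(p*·0.0000+(1−p*)·40.9725)/1.37=4.6011; Δ=(0.0000−40.9725)/(289.3881−185.6075)=-0.3948; B=V−Δ·S=83.3943
Node (2,2) S=311.1700: V=(p*·0.0000+(1−p*)·0.0000)/1.37=0.0000; Δ=(0.0000−0.0000)/(451.1965−289.3881)=0.0000; B=V−Δ·S=0.0000
Node (1,0) S=137.6400: V=(p*·4.6011+(1−p*)·37.3817)/1.37=7.0396; Δ=(4.6011−37.3817)/(199.5780−128.0052)=-0.4580; B=V−Δ·S=70.0792
Node (1,1) S=214.6000: V=(p*·0.0000+(1−p*)·4.6011)/1.37=0.5167; Δ=(0.0000−4.6011)/(311.1700−199.5780)=-0.0412; B=V−Δ·S=9.3649
Node (0,0) S=148.0000: V=(p*·0.5167+(1−p*)·7.0396)/1.37=1.1096; Δ=(0.5167−7.0396)/(214.6000−137.6400)=-0.0848; B=V−Δ·S=13.6537
As a check, the time-0 holding Δ(0,0)·S0 + B(0,0) comes to 1.1096 — exactly V0.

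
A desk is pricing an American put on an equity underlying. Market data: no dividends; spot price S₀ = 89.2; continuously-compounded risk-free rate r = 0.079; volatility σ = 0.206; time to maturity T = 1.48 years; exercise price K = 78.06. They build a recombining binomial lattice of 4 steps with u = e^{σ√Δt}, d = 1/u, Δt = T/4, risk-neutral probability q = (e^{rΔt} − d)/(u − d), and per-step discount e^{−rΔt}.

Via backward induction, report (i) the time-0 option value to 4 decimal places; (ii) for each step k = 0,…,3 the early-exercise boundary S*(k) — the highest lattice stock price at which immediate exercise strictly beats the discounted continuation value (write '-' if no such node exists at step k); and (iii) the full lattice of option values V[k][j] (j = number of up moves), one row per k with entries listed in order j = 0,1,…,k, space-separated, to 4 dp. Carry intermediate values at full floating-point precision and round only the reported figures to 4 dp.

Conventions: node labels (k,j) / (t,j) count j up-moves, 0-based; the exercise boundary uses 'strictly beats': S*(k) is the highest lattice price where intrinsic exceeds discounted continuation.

Δt=0.37000  u=1.13349  d=0.88223  q=0.58676  discount=0.97119
step 4 (expiry): payoffs max(K−S,0) = 24.0234 8.6333 0.0000 0.0000 0.0000
step 3: (k=3,j=0): S=61.2502, K−S=16.8098, hold=14.5612 ⇒ V=16.8098 exercise | (k=3,j=1): S=78.6947, K−S=0.0000, hold=3.4648 ⇒ V=3.4648 continue | (k=3,j=2): S=101.1077, K−S=0.0000, hold=0.0000 ⇒ V=0.0000 continue | (k=3,j=3): S=129.9040, K−S=0.0000, hold=0.0000 ⇒ V=0.0000 continue  boundary S*=61.2502
step 2: (k=2,j=0): S=69.4267, K−S=8.6333, hold=8.7208 ⇒ V=8.7208 continue | (k=2,j=1): S=89.2000, K−S=0.0000, hold=1.3906 ⇒ V=1.3906 continue | (k=2,j=2): S=114.6049, K−S=0.0000, hold=0.0000 ⇒ V=0.0000 continue  boundary S*=-
step 1: (k=1,j=0): S=78.6947, K−S=0.0000, hold=4.2924 ⇒ V=4.2924 continue | (k=1,j=1): S=101.1077, K−S=0.0000, hold=0.5581 ⇒ V=0.5581 continue  boundary S*=-
step 0: (k=0,j=0): S=89.2000, K−S=0.0000, hold=2.0407 ⇒ V=2.0407 continue  boundary S*=-

price = 2.0407
boundary = - - - 61.2502
tree:
2.0407
4.2924 0.5581
8.7208 1.3906 0.0000
16.8098 3.4648 0.0000 0.0000
24.0234 8.6333 0.0000 0.0000 0.0000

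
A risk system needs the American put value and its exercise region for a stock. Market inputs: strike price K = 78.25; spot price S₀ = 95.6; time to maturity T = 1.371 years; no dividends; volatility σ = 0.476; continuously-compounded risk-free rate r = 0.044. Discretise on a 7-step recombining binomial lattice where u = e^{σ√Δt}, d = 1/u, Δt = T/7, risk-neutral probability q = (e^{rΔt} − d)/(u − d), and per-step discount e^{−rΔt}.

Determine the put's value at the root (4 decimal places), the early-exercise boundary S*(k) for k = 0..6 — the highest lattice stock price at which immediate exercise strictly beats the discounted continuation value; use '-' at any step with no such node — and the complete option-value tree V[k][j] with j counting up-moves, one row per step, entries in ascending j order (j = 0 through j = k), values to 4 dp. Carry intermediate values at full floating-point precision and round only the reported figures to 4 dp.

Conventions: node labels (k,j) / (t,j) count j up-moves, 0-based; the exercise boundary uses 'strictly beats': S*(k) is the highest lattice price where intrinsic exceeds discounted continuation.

price = 9.5251
boundary = - - - - 41.1631 50.8155 62.7311
tree:
9.5251
14.1088 4.4891
20.2813 7.3509 1.3179
28.0819 11.7863 2.4433 0.0626
37.0869 18.3617 4.5273 0.1188 0.0000
44.9057 27.4345 8.3844 0.2251 0.0000 0.0000
51.2394 37.0869 15.5189 0.4268 0.0000 0.0000 0.0000
56.3700 44.9057 27.4345 0.8091 0.0000 0.0000 0.0000 0.0000

Δt=0.19586  u=1.23449  d=0.81005  q=0.46792  discount=0.99142
step 7 (expiry): payoffs max(K−S,0) = 56.3700 44.9057 27.4345 0.8091 0.0000 0.0000 0.0000 0.0000
step 6: (k=6,j=0): S=27.0106, K−S=51.2394, hold=50.5680 ⇒ V=51.2394 exercise | (k=6,j=1): S=41.1631, K−S=37.0869, hold=36.4154 ⇒ V=37.0869 exercise | (k=6,j=2): S=62.7311, K−S=15.5189, hold=14.8474 ⇒ V=15.5189 exercise | (k=6,j=3): S=95.6000, K−S=0.0000, hold=0.4268 ⇒ V=0.4268 continue | (k=6,j=4): S=145.6909, K−S=0.0000, hold=0.0000 ⇒ V=0.0000 continue | (k=6,j=5): S=222.0277, K−S=0.0000, hold=0.0000 ⇒ V=0.0000 continue | (k=6,j=6): S=338.3622, K−S=0.0000, hold=0.0000 ⇒ V=0.0000 continue  boundary S*=62.7311
step 5: (k=5,j=0): S=33.3443, K−S=44.9057, hold=44.2343 ⇒ V=44.9057 exercise | (k=5,j=1): S=50.8155, K−S=27.4345, hold=26.7631 ⇒ V=27.4345 exercise | (k=5,j=2): S=77.4409, K−S=0.8091, hold=8.3844 ⇒ V=8.3844 continue | (k=5,j=3): S=118.0172, K−S=0.0000, hold=0.2251 ⇒ V=0.2251 continue | (k=5,j=4): S=179.8539, K−S=0.0000, hold=0.0000 ⇒ V=0.0000 continue | (k=5,j=5): S=274.0909, K−S=0.0000, hold=0.0000 ⇒ V=0.0000 continue  boundary S*=50.8155
step 4: (k=4,j=0): S=41.1631, K−S=37.0869, hold=36.4154 ⇒ V=37.0869 exercise | (k=4,j=1): S=62.7311, K−S=15.5189, hold=18.3617 ⇒ V=18.3617 continue | (k=4,j=2): S=95.6000, K−S=0.0000, hold=4.5273 ⇒ V=4.5273 continue | (k=4,j=3): S=145.6909, K−S=0.0000, hold=0.1188 ⇒ V=0.1188 continue | (k=4,j=4): S=222.0277, K−S=0.0000, hold=0.0000 ⇒ V=0.0000 continue  boundary S*=41.1631
step 3: (k=3,j=0): S=50.8155, K−S=27.4345, hold=28.0819 ⇒ V=28.0819 continue | (k=3,j=1): S=77.4409, K−S=0.8091, hold=11.7863 ⇒ V=11.7863 continue | (k=3,j=2): S=118.0172, K−S=0.0000, hold=2.4433 ⇒ V=2.4433 continue | (k=3,j=3): S=179.8539, K−S=0.0000, hold=0.0626 ⇒ V=0.0626 continue  boundary S*=-
step 2: (k=2,j=0): S=62.7311, K−S=15.5189, hold=20.2813 ⇒ V=20.2813 continue | (k=2,j=1): S=95.6000, K−S=0.0000, hold=7.3509 ⇒ V=7.3509 continue | (k=2,j=2): S=145.6909, K−S=0.0000, hold=1.3179 ⇒ V=1.3179 continue  boundary S*=-
step 1: (k=1,j=0): S=77.4409, K−S=0.8091, hold=14.1088 ⇒ V=14.1088 continue | (k=1,j=1): S=118.0172, K−S=0.0000, hold=4.4891 ⇒ V=4.4891 continue  boundary S*=-
step 0: (k=0,j=0): S=95.6000, K−S=0.0000, hold=9.5251 ⇒ V=9.5251 continue  boundary S*=-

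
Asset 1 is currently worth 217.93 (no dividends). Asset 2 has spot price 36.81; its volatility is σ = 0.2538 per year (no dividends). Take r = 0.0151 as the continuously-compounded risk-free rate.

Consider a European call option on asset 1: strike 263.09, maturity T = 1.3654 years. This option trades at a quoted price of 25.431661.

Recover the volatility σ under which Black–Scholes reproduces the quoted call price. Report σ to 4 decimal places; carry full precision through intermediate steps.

sigma = 0.3865

At σ = 0.3865 the Black–Scholes value reproduces the quote:
σ√T = 0.3865·√1.3654 = 0.451627
d₁ = (ln(S/K) + (r+σ²/2)T) / (σ√T) = (ln(217.93/263.09) + (0.0151+0.3865²/2)·1.3654) / 0.451627 = (-0.188322 + 0.122601) / 0.451627 = -0.145522
d₂ = d₁ − σ√T = -0.145522 − 0.451627 = -0.597148
e^{−rT} = 0.979594
N(d₁) = 0.442149,  N(d₂) = 0.275204
V = S·N(d₁) − K·e^{−rT}·N(d₂) = 96.357638 − 70.925976 = 25.431661 (equal to the quote); since ∂V/∂σ > 0 for all σ, the implied volatility is unique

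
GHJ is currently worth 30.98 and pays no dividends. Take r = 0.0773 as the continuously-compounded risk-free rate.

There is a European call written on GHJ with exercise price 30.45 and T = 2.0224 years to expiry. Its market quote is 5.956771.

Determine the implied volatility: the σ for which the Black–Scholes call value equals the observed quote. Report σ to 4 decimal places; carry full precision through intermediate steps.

sigma = 0.1758

At σ = 0.1758 the Black–Scholes value reproduces the quote:
σ√T = 0.1758·√2.0224 = 0.250007
d₁ = (ln(S/K) + (r+σ²/2)T) / (σ√T) = (ln(30.98/30.45) + (0.0773+0.1758²/2)·2.0224) / 0.250007 = (0.017256 + 0.187583) / 0.250007 = 0.819333
d₂ = d₁ − σ√T = 0.819333 − 0.250007 = 0.569326
e^{−rT} = 0.855276
N(d₁) = 0.793702,  N(d₂) = 0.715433
V = S·N(d₁) − K·e^{−rT}·N(d₂) = 24.588883 − 18.632112 = 5.956771 (the quoted price), and the Black–Scholes price is strictly increasing in σ, so σ is unique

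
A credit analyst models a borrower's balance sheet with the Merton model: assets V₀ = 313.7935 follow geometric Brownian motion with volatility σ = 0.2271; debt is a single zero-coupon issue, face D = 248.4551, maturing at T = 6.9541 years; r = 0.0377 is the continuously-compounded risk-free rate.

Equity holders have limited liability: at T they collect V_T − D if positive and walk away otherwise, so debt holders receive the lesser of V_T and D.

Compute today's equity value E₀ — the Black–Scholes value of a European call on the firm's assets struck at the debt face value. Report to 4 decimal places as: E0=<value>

Work the structural quantities from V₀ = 313.7935 against face 248.4551:
d₁ = [ln(V₀/D) + (r + σ²/2)T] / (σ√T)
   = [ln(313.7935/248.4551) + (0.0377 + 0.5·0.2271²)·6.9541] / (0.2271·√6.9541)
   = [0.233473 + 0.441496] / 0.598877 = 1.127058
d₂ = d₁ − σ√T = 1.127058 − 0.598877 = 0.528182
N(d₁) = 0.870141,  N(d₂) = 0.701313,  e^(−rT) = 0.769381
E₀ = V₀·N(d₁) − D·e^(−rT)·N(d₂)
   = 313.7935·0.870141 − 248.4551·0.769381·0.701313 = 138.984013

E0=138.9840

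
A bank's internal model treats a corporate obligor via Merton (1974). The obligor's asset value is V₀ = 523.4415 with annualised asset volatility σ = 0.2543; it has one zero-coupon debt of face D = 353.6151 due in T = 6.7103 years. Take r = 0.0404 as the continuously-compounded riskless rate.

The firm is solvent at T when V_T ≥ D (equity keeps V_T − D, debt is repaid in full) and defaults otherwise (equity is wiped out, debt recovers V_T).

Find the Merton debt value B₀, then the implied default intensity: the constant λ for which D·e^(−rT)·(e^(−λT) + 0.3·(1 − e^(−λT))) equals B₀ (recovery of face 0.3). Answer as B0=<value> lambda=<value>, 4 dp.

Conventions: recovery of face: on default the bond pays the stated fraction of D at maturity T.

Work the structural quantities from V₀ = 523.4415 against face 353.6151:
d₁ = [ln(V₀/D) + (r + σ²/2)T] / (σ√T)
   = [ln(523.4415/353.6151) + (0.0404 + 0.5·0.2543²)·6.7103] / (0.2543·√6.7103)
   = [0.392216 + 0.488069] / 0.658745 = 1.336306
d₂ = d₁ − σ√T = 1.336306 − 0.658745 = 0.677561
N(d₁) = 0.909275,  N(d₂) = 0.750975,  e^(−rT) = 0.762543
E₀ = V₀·N(d₁) − D·e^(−rT)·N(d₂)
   = 523.4415·0.909275 − 353.6151·0.762543·0.750975 = 273.454473
B₀ = V₀ − E₀ = 523.4415 − 273.454473 = 249.987027
e^(−λT) = (B₀·e^(rT)/D − 0.3)/(1 − 0.3) = (249.9870·1.311401/353.6151 − 0.3)/0.7 = 0.89584370
λ = −ln(0.89584370)/6.7103 = 0.016391

B0=249.9870 lambda=0.0164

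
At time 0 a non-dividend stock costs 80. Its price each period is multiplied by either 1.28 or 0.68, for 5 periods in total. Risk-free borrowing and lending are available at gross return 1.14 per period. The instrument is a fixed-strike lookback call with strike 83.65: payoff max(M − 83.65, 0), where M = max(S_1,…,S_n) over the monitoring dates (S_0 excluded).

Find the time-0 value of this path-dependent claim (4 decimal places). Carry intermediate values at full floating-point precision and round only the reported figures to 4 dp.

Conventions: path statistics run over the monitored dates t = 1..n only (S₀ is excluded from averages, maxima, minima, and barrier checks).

price = 47.2012

Risk-neutral up-probability p* = (R−d)/(u−d) = (1.14−0.68)/(1.28−0.68) = 0.7667; the claim prices as the p*-weighted sum of path payoffs discounted by R^5.
Enumerate all 2^5 = 32 price paths (U = up ×1.28, D = down ×0.68); each path with k up-moves has probability p*^k·(1−p*)^(5−k).
DDDDD: M=54.4000, payoff=0.0000, prob=0.000692
UDDDD: M=102.4000, payoff=18.7500, prob=0.002273
DUDDD: M=69.6320, payoff=0.0000, prob=0.002273
UUDDD: M=131.0720, payoff=47.4220, prob=0.007467
DDUDD: M=54.4000, payoff=0.0000, prob=0.002273
UDUDD: M=102.4000, payoff=18.7500, prob=0.007467
DUUDD: M=89.1290, payoff=5.4790, prob=0.007467
UUUDD: M=167.7722, payoff=84.1222, prob=0.024534
DDDUD: M=54.4000, payoff=0.0000, prob=0.002273
UDDUD: M=102.4000, payoff=18.7500, prob=0.007467
DUDUD: M=69.6320, payoff=0.0000, prob=0.007467
UUDUD: M=131.0720, payoff=47.4220, prob=0.024534
DDUUD: M=60.6077, payoff=0.0000, prob=0.007467
UDUUD: M=114.0851, payoff=30.4351, prob=0.024534
DUUUD: M=114.0851, payoff=30.4351, prob=0.024534
UUUUD: M=214.7484, payoff=131.0984, prob=0.080613
DDDDU: M=54.4000, payoff=0.0000, prob=0.002273
UDDDU: M=102.4000, payoff=18.7500, prob=0.007467
DUDDU: M=69.6320, payoff=0.0000, prob=0.007467
UUDDU: M=131.0720, payoff=47.4220, prob=0.024534
DDUDU: M=54.4000, payoff=0.0000, prob=0.007467
UDUDU: M=102.4000, payoff=18.7500, prob=0.024534
DUUDU: M=89.1290, payoff=5.4790, prob=0.024534
UUUDU: M=167.7722, payoff=84.1222, prob=0.080613
DDDUU: M=54.4000, payoff=0.0000, prob=0.007467
UDDUU: M=102.4000, payoff=18.7500, prob=0.024534
DUDUU: M=77.5778, payoff=0.0000, prob=0.024534
UUDUU: M=146.0289, payoff=62.3789, prob=0.080613
DDUUU: M=77.5778, payoff=0.0000, prob=0.024534
UDUUU: M=146.0289, payoff=62.3789, prob=0.080613
DUUUU: M=146.0289, payoff=62.3789, prob=0.080613
UUUUU: M=274.8779, payoff=191.2279, prob=0.264870
Price = Σ prob·payoff / R^5 = 90.881928 / 1.925415 = 47.2012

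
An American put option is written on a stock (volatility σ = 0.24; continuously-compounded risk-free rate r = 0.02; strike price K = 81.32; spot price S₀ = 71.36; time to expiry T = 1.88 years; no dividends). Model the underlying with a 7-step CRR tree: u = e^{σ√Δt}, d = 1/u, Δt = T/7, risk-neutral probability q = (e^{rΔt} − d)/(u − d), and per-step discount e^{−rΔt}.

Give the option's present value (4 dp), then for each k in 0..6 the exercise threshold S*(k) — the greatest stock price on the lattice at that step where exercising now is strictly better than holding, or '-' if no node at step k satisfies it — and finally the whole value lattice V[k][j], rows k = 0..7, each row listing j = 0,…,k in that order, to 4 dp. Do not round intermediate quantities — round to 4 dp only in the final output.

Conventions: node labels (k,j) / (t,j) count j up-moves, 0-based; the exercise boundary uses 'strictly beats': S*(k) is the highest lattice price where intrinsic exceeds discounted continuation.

Δt=0.26857, u=1.13244, d=0.88305, q=0.49054, disc=e^(-rΔt)=0.99464
k=7 terminal: V=max(K-S,0) → 51.4428 43.0046 32.1833 18.3058 0.5089 0.0000 0.0000 0.0000
k=6: j=0 S=33.8343 intr=47.4857 cont=47.0501 V=47.4857[EX]; j=1 S=43.3900 intr=37.9300 cont=37.4944 V=37.9300[EX]; j=2 S=55.6445 intr=25.6755 cont=25.2399 V=25.6755[EX]; j=3 S=71.3600 intr=9.9600 cont=9.5244 V=9.9600[EX]; j=4 S=91.5140 intr=0.0000 cont=0.2579 V=0.2579[hold]; j=5 S=117.3601 intr=0.0000 cont=0.0000 V=0.0000[hold]; j=6 S=150.5058 intr=0.0000 cont=0.0000 V=0.0000[hold]  S*(6)=71.3600
k=5: j=0 S=38.3154 intr=43.0046 cont=42.5690 V=43.0046[EX]; j=1 S=49.1367 intr=32.1833 cont=31.7477 V=32.1833[EX]; j=2 S=63.0142 intr=18.3058 cont=17.8702 V=18.3058[EX]; j=3 S=80.8111 intr=0.5089 cont=5.1728 V=5.1728[hold]; j=4 S=103.6344 intr=0.0000 cont=0.1307 V=0.1307[hold]; j=5 S=132.9036 intr=0.0000 cont=0.0000 V=0.0000[hold]  S*(5)=63.0142
k=4: j=0 S=43.3900 intr=37.9300 cont=37.4944 V=37.9300[EX]; j=1 S=55.6445 intr=25.6755 cont=25.2399 V=25.6755[EX]; j=2 S=71.3600 intr=9.9600 cont=11.8000 V=11.8000[hold]; j=3 S=91.5140 intr=0.0000 cont=2.6850 V=2.6850[hold]; j=4 S=117.3601 intr=0.0000 cont=0.0662 V=0.0662[hold]  S*(4)=55.6445
k=3: j=0 S=49.1367 intr=32.1833 cont=31.7477 V=32.1833[EX]; j=1 S=63.0142 intr=18.3058 cont=18.7679 V=18.7679[hold]; j=2 S=80.8111 intr=0.5089 cont=7.2894 V=7.2894[hold]; j=3 S=103.6344 intr=0.0000 cont=1.3929 V=1.3929[hold]  S*(3)=49.1367
k=2: j=0 S=55.6445 intr=25.6755 cont=25.4654 V=25.6755[EX]; j=1 S=71.3600 intr=9.9600 cont=13.0669 V=13.0669[hold]; j=2 S=91.5140 intr=0.0000 cont=4.3734 V=4.3734[hold]  S*(2)=55.6445
k=1: j=0 S=63.0142 intr=18.3058 cont=19.3860 V=19.3860[hold]; j=1 S=80.8111 intr=0.5089 cont=8.7552 V=8.7552[hold]  S*(1)=-
k=0: j=0 S=71.3600 intr=9.9600 cont=14.0953 V=14.0953[hold]  S*(0)=-

price = 14.0953
boundary = - - 55.6445 49.1367 55.6445 63.0142 71.3600
tree:
14.0953
19.3860 8.7552
25.6755 13.0669 4.3734
32.1833 18.7679 7.2894 1.3929
37.9300 25.6755 11.8000 2.6850 0.0662
43.0046 32.1833 18.3058 5.1728 0.1307 0.0000
47.4857 37.9300 25.6755 9.9600 0.2579 0.0000 0.0000
51.4428 43.0046 32.1833 18.3058 0.5089 0.0000 0.0000 0.0000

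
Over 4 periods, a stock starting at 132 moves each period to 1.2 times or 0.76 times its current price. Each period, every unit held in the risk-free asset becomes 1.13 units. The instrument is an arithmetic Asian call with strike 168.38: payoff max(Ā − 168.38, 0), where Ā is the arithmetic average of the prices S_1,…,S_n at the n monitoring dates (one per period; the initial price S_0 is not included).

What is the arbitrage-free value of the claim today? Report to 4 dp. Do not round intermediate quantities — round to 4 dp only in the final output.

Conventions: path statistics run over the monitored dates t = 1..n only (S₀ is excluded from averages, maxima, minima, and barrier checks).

No-arbitrage gives p* = (R−d)/(u−d) = 0.8409: enumerate every path, weight its payoff by its p*-probability, and discount by R^4.
Enumerate all 2^4 = 16 price paths (U = up ×1.2, D = down ×0.76); each path with k up-moves has probability p*^k·(1−p*)^(4−k).
DDDD: Ā=69.6365, payoff=0.0000, prob=0.000641
UDDD: Ā=109.9524, payoff=0.0000, prob=0.003386
DUDD: Ā=95.4324, payoff=0.0000, prob=0.003386
UUDD: Ā=150.6828, payoff=0.0000, prob=0.017897
DDUD: Ā=84.3972, payoff=0.0000, prob=0.003386
UDUD: Ā=133.2588, payoff=0.0000, prob=0.017897
DUUD: Ā=118.7388, payoff=0.0000, prob=0.017897
UUUD: Ā=187.4822, payoff=19.1022, prob=0.094600
DDDU: Ā=76.0105, payoff=0.0000, prob=0.003386
UDDU: Ā=120.0165, payoff=0.0000, prob=0.017897
DUDU: Ā=105.4965, payoff=0.0000, prob=0.017897
UUDU: Ā=166.5734, payoff=0.0000, prob=0.094600
DDUU: Ā=94.4613, payoff=0.0000, prob=0.017897
UDUU: Ā=149.1494, payoff=0.0000, prob=0.094600
DUUU: Ā=134.6294, payoff=0.0000, prob=0.094600
UUUU: Ā=212.5728, payoff=44.1928, prob=0.500030
Price = Σ prob·payoff / R^4 = 23.904810 / 1.630474 = 14.6613

price = 14.6613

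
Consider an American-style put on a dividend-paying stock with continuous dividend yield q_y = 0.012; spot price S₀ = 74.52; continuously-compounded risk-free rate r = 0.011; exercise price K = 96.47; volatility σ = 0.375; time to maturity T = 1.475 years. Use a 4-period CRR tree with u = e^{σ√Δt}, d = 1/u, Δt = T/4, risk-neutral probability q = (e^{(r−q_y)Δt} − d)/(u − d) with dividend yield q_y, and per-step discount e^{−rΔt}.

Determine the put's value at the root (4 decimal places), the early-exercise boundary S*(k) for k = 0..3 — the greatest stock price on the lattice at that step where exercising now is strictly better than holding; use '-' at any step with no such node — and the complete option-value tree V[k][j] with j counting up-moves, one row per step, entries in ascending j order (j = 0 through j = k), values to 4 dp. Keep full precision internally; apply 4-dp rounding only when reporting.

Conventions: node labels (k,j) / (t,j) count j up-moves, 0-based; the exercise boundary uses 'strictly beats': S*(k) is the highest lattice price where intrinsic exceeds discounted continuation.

price = 29.2024
boundary = - - 47.2585 59.3439
tree:
29.2024
38.7758 17.4098
49.2115 25.9847 6.7668
58.8358 37.1261 12.1873 0.0000
66.5000 49.2115 21.9500 0.0000 0.0000

Δt=0.36875  u=1.25573  d=0.79635  q=0.44251  discount=0.99595
step 4 (expiry): payoffs max(K−S,0) = 66.5000 49.2115 21.9500 0.0000 0.0000
step 3: (k=3,j=0): S=37.6342, K−S=58.8358, hold=58.6114 ⇒ V=58.8358 exercise | (k=3,j=1): S=59.3439, K−S=37.1261, hold=36.9976 ⇒ V=37.1261 exercise | (k=3,j=2): S=93.5771, K−S=2.8929, hold=12.1873 ⇒ V=12.1873 continue | (k=3,j=3): S=147.5580, K−S=0.0000, hold=0.0000 ⇒ V=0.0000 continue  boundary S*=59.3439
step 2: (k=2,j=0): S=47.2585, K−S=49.2115, hold=49.0297 ⇒ V=49.2115 exercise | (k=2,j=1): S=74.5200, K−S=21.9500, hold=25.9847 ⇒ V=25.9847 continue | (k=2,j=2): S=117.5077, K−S=0.0000, hold=6.7668 ⇒ V=6.7668 continue  boundary S*=47.2585
step 1: (k=1,j=0): S=59.3439, K−S=37.1261, hold=38.7758 ⇒ V=38.7758 continue | (k=1,j=1): S=93.5771, K−S=2.8929, hold=17.4098 ⇒ V=17.4098 continue  boundary S*=-
step 0: (k=0,j=0): S=74.5200, K−S=21.9500, hold=29.2024 ⇒ V=29.2024 continue  boundary S*=-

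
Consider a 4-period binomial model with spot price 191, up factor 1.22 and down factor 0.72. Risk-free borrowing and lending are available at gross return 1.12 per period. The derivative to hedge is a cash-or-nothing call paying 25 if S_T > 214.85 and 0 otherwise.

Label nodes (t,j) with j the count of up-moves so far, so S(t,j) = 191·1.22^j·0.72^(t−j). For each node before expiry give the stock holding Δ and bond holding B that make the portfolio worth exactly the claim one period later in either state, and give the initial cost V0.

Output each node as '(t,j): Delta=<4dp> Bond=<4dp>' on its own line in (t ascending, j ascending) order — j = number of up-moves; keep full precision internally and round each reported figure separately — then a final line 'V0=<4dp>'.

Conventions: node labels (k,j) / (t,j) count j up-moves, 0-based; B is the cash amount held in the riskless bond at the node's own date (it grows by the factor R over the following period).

(0,0): Delta=0.0716 Bond=-0.6508
(1,0): Delta=0.1855 Bond=-16.3994
(1,1): Delta=0.0547 Bond=3.1888
(2,0): Delta=0.0000 Bond=0.0000
(2,1): Delta=0.2129 Bond=-22.9592
(2,2): Delta=0.0314 Bond=10.2041
(3,0): Delta=0.0000 Bond=0.0000
(3,1): Delta=0.0000 Bond=0.0000
(3,2): Delta=0.2443 Bond=-32.1429
(3,3): Delta=0.0000 Bond=22.3214
V0=13.0154

Risk-neutral probability p* = (R−d)/(u−d) = (1.12−0.72)/(1.22−0.72) = 0.8000.
At maturity the claim pays: V(4,0)=0.0000, V(4,1)=0.0000, V(4,2)=0.0000, V(4,3)=25.0000, V(4,4)=25.0000
Node (3,0) S=71.2904: V=(p*·0.0000+(1−p*)·0.0000)/1.12=0.0000; Δ=(0.0000−0.0000)/(86.9742−51.3291)=0.0000; B=V−Δ·S=0.0000
Node (3,1) S=120.7976: V=(p*·0.0000+(1−p*)·0.0000)/1.12=0.0000; Δ=(0.0000−0.0000)/(147.3730−86.9742)=0.0000; B=V−Δ·S=0.0000
Node (3,2) S=204.6848: V=(p*·25.0000+(1−p*)·0.0000)/1.12=17.8571; Δ=(25.0000−0.0000)/(249.7154−147.3730)=0.2443; B=V−Δ·S=-32.1429
Node (3,3) S=346.8270: V=(p*·25.0000+(1−p*)·25.0000)/1.12=22.3214; Δ=(25.0000−25.0000)/(423.1289−249.7154)=0.0000; B=V−Δ·S=22.3214
Node (2,0) S=99.0144: V=(p*·0.0000+(1−p*)·0.0000)/1.12=0.0000; Δ=(0.0000−0.0000)/(120.7976−71.2904)=0.0000; B=V−Δ·S=0.0000
Node (2,1) S=167.7744: V=(p*·17.8571+(1−p*)·0.0000)/1.12=12.7551; Δ=(17.8571−0.0000)/(204.6848−120.7976)=0.2129; B=V−Δ·S=-22.9592
Node (2,2) S=284.2844: V=(p*·22.3214+(1−p*)·17.8571)/1.12=19.1327; Δ=(22.3214−17.8571)/(346.8270−204.6848)=0.0314; B=V−Δ·S=10.2041
Node (1,0) S=137.5200: V=(p*·12.7551+(1−p*)·0.0000)/1.12=9.1108; Δ=(12.7551−0.0000)/(167.7744−99.0144)=0.1855; B=V−Δ·S=-16.3994
Node (1,1) S=233.0200: V=(p*·19.1327+(1−p*)·12.7551)/1.12=15.9439; Δ=(19.1327−12.7551)/(284.2844−167.7744)=0.0547; B=V−Δ·S=3.1888
Node (0,0) S=191.0000: V=(p*·15.9439+(1−p*)·9.1108)/1.12=13.0154; Δ=(15.9439−9.1108)/(233.0200−137.5200)=0.0716; B=V−Δ·S=-0.6508
Verification: the root portfolio costs Δ(0,0)·S0 + B(0,0) = 13.0154, matching V0.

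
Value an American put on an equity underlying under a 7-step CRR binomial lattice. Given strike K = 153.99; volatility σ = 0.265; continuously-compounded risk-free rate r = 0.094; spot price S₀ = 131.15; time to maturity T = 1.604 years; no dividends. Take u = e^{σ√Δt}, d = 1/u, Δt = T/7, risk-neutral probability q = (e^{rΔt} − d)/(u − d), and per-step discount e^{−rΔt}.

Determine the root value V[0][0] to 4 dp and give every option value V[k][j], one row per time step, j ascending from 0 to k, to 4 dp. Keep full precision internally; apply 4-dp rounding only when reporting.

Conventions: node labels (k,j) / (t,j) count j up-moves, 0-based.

Δt=0.22914  u=1.13525  d=0.88086  q=0.55392  discount=0.97869
step 7 (expiry): payoffs max(K−S,0) = 100.0229 84.4377 64.3516 38.4647 5.1020 0.0000 0.0000 0.0000
k=6: (k=6,j=0): S=61.2661, K−S=92.7239, hold=89.4425 ⇒ V=92.7239 exercise | (k=6,j=1): S=78.9592, K−S=75.0308, hold=71.7494 ⇒ V=75.0308 exercise | (k=6,j=2): S=101.7620, K−S=52.2280, hold=48.9466 ⇒ V=52.2280 exercise | (k=6,j=3): S=131.1500, K−S=22.8400, hold=19.5586 ⇒ V=22.8400 exercise | (k=6,j=4): S=169.0250, K−S=0.0000, hold=2.2274 ⇒ V=2.2274 continue | (k=6,j=5): S=217.8380, K−S=0.0000, hold=0.0000 ⇒ V=0.0000 continue | (k=6,j=6): S=280.7478, K−S=0.0000, hold=0.0000 ⇒ V=0.0000 continue
k=5: (k=5,j=0): S=69.5523, K−S=84.4377, hold=81.1563 ⇒ V=84.4377 exercise | (k=5,j=1): S=89.6384, K−S=64.3516, hold=61.0702 ⇒ V=64.3516 exercise | (k=5,j=2): S=115.5253, K−S=38.4647, hold=35.1834 ⇒ V=38.4647 exercise | (k=5,j=3): S=148.8880, K−S=5.1020, hold=11.1789 ⇒ V=11.1789 continue | (k=5,j=4): S=191.8856, K−S=0.0000, hold=0.9724 ⇒ V=0.9724 continue | (k=5,j=5): S=247.3005, K−S=0.0000, hold=0.0000 ⇒ V=0.0000 continue
k=4: (k=4,j=0): S=78.9592, K−S=75.0308, hold=71.7494 ⇒ V=75.0308 exercise | (k=4,j=1): S=101.7620, K−S=52.2280, hold=48.9466 ⇒ V=52.2280 exercise | (k=4,j=2): S=131.1500, K−S=22.8400, hold=22.8530 ⇒ V=22.8530 continue | (k=4,j=3): S=169.0250, K−S=0.0000, hold=5.4076 ⇒ V=5.4076 continue | (k=4,j=4): S=217.8380, K−S=0.0000, hold=0.4245 ⇒ V=0.4245 continue
k=3: (k=3,j=0): S=89.6384, K−S=64.3516, hold=61.0702 ⇒ V=64.3516 exercise | (k=3,j=1): S=115.5253, K−S=38.4647, hold=35.1904 ⇒ V=38.4647 exercise | (k=3,j=2): S=148.8880, K−S=5.1020, hold=12.9086 ⇒ V=12.9086 continue | (k=3,j=3): S=191.8856, K−S=0.0000, hold=2.5910 ⇒ V=2.5910 continue
k=2: (k=2,j=0): S=101.7620, K−S=52.2280, hold=48.9466 ⇒ V=52.2280 exercise | (k=2,j=1): S=131.1500, K−S=22.8400, hold=23.7907 ⇒ V=23.7907 continue | (k=2,j=2): S=169.0250, K−S=0.0000, hold=7.0402 ⇒ V=7.0402 continue
k=1: (k=1,j=0): S=115.5253, K−S=38.4647, hold=35.6987 ⇒ V=38.4647 exercise | (k=1,j=1): S=148.8880, K−S=5.1020, hold=14.2030 ⇒ V=14.2030 continue
k=0: (k=0,j=0): S=131.1500, K−S=22.8400, hold=24.4924 ⇒ V=24.4924 continue

price = 24.4924
tree:
24.4924
38.4647 14.2030
52.2280 23.7907 7.0402
64.3516 38.4647 12.9086 2.5910
75.0308 52.2280 22.8530 5.4076 0.4245
84.4377 64.3516 38.4647 11.1789 0.9724 0.0000
92.7239 75.0308 52.2280 22.8400 2.2274 0.0000 0.0000
100.0229 84.4377 64.3516 38.4647 5.1020 0.0000 0.0000 0.0000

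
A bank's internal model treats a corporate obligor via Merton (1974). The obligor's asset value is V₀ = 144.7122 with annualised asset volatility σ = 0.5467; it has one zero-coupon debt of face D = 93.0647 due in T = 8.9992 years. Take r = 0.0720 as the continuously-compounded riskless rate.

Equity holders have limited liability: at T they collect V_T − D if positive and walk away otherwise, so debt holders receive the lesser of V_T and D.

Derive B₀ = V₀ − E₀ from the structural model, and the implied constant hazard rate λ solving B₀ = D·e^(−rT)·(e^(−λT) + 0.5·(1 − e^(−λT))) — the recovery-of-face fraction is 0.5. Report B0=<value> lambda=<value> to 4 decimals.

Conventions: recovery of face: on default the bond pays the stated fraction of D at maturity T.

Equity is a call on the firm's assets struck at D = 93.0647:
d₁ = [ln(V₀/D) + (r + σ²/2)T] / (σ√T)
   = [ln(144.7122/93.0647) + (0.0720 + 0.5·0.5467²)·8.9992] / (0.5467·√8.9992)
   = [0.441452 + 1.992787] / 1.640027 = 1.484267
d₂ = d₁ − σ√T = 1.484267 − 1.640027 = -0.155760
N(d₁) = 0.931131,  N(d₂) = 0.438111,  e^(−rT) = 0.523121
E₀ = V₀·N(d₁) − D·e^(−rT)·N(d₂)
   = 144.7122·0.931131 − 93.0647·0.523121·0.438111 = 113.416964
B₀ = V₀ − E₀ = 144.7122 − 113.416964 = 31.295236
e^(−λT) = (B₀·e^(rT)/D − 0.5)/(1 − 0.5) = (31.2952·1.911603/93.0647 − 0.5)/0.5 = 0.28564349
λ = −ln(0.28564349)/8.9992 = 0.139236

B0=31.2952 lambda=0.1392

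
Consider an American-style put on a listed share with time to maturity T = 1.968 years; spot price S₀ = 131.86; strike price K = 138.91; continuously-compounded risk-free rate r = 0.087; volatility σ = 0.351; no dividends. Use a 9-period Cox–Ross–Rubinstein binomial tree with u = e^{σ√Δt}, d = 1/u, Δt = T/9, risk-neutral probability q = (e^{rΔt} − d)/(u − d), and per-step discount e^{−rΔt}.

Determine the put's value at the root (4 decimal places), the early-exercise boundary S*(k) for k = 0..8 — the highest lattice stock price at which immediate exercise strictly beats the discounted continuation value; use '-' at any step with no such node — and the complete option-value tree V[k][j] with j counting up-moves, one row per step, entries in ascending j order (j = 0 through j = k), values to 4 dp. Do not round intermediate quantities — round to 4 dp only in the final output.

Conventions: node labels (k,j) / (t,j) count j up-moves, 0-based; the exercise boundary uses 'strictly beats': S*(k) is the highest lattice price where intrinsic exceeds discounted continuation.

params: Δt=0.21867 u=1.17837 d=0.84863 q=0.51730 e^(-rΔt)=0.98116
t_9 payoffs: 108.8097 97.1139 80.8736 58.3229 27.0099 0.0000 0.0000 0.0000 0.0000 0.0000
t_8: node(8,0) S=35.4694 payoff=103.4406 vs cont=100.8230 → 103.4406 [stop]  node(8,1) S=49.2514 payoff=89.6586 vs cont=87.0410 → 89.6586 [stop]  node(8,2) S=68.3885 payoff=70.5215 vs cont=67.9038 → 70.5215 [stop]  node(8,3) S=94.9616 payoff=43.9484 vs cont=41.3307 → 43.9484 [stop]  node(8,4) S=131.8600 payoff=7.0500 vs cont=12.7919 → 12.7919 [wait]  node(8,5) S=183.0956 payoff=0.0000 vs cont=0.0000 → 0.0000 [wait]  node(8,6) S=254.2394 payoff=0.0000 vs cont=0.0000 → 0.0000 [wait]  node(8,7) S=353.0270 payoff=0.0000 vs cont=0.0000 → 0.0000 [wait]  node(8,8) S=490.1994 payoff=0.0000 vs cont=0.0000 → 0.0000 [wait]  ⇒ S*(8)=94.9616
t_7: node(7,0) S=41.7961 payoff=97.1139 vs cont=94.4962 → 97.1139 [stop]  node(7,1) S=58.0364 payoff=80.8736 vs cont=78.2559 → 80.8736 [stop]  node(7,2) S=80.5871 payoff=58.3229 vs cont=55.7052 → 58.3229 [stop]  node(7,3) S=111.9001 payoff=27.0099 vs cont=27.3065 → 27.3065 [wait]  node(7,4) S=155.3802 payoff=0.0000 vs cont=6.0582 → 6.0582 [wait]  node(7,5) S=215.7548 payoff=0.0000 vs cont=0.0000 → 0.0000 [wait]  node(7,6) S=299.5887 payoff=0.0000 vs cont=0.0000 → 0.0000 [wait]  node(7,7) S=415.9971 payoff=0.0000 vs cont=0.0000 → 0.0000 [wait]  ⇒ S*(7)=80.5871
t_6: node(6,0) S=49.2514 payoff=89.6586 vs cont=87.0410 → 89.6586 [stop]  node(6,1) S=68.3885 payoff=70.5215 vs cont=67.9038 → 70.5215 [stop]  node(6,2) S=94.9616 payoff=43.9484 vs cont=41.4813 → 43.9484 [stop]  node(6,3) S=131.8600 payoff=7.0500 vs cont=16.0073 → 16.0073 [wait]  node(6,4) S=183.0956 payoff=0.0000 vs cont=2.8692 → 2.8692 [wait]  node(6,5) S=254.2394 payoff=0.0000 vs cont=0.0000 → 0.0000 [wait]  node(6,6) S=353.0270 payoff=0.0000 vs cont=0.0000 → 0.0000 [wait]  ⇒ S*(6)=94.9616
t_5: node(5,0) S=58.0364 payoff=80.8736 vs cont=78.2559 → 80.8736 [stop]  node(5,1) S=80.5871 payoff=58.3229 vs cont=55.7052 → 58.3229 [stop]  node(5,2) S=111.9001 payoff=27.0099 vs cont=28.9385 → 28.9385 [wait]  node(5,3) S=155.3802 payoff=0.0000 vs cont=9.0373 → 9.0373 [wait]  node(5,4) S=215.7548 payoff=0.0000 vs cont=1.3588 → 1.3588 [wait]  node(5,5) S=299.5887 payoff=0.0000 vs cont=0.0000 → 0.0000 [wait]  ⇒ S*(5)=80.5871
t_4: node(4,0) S=68.3885 payoff=70.5215 vs cont=67.9038 → 70.5215 [stop]  node(4,1) S=94.9616 payoff=43.9484 vs cont=42.3096 → 43.9484 [stop]  node(4,2) S=131.8600 payoff=7.0500 vs cont=18.2922 → 18.2922 [wait]  node(4,3) S=183.0956 payoff=0.0000 vs cont=4.9698 → 4.9698 [wait]  node(4,4) S=254.2394 payoff=0.0000 vs cont=0.6435 → 0.6435 [wait]  ⇒ S*(4)=94.9616
t_3: node(3,0) S=80.5871 payoff=58.3229 vs cont=55.7052 → 58.3229 [stop]  node(3,1) S=111.9001 payoff=27.0099 vs cont=30.0983 → 30.0983 [wait]  node(3,2) S=155.3802 payoff=0.0000 vs cont=11.1856 → 11.1856 [wait]  node(3,3) S=215.7548 payoff=0.0000 vs cont=2.6803 → 2.6803 [wait]  ⇒ S*(3)=80.5871
t_2: node(2,0) S=94.9616 payoff=43.9484 vs cont=42.8983 → 43.9484 [stop]  node(2,1) S=131.8600 payoff=7.0500 vs cont=19.9319 → 19.9319 [wait]  node(2,2) S=183.0956 payoff=0.0000 vs cont=6.6579 → 6.6579 [wait]  ⇒ S*(2)=94.9616
t_1: node(1,0) S=111.9001 payoff=27.0099 vs cont=30.9305 → 30.9305 [wait]  node(1,1) S=155.3802 payoff=0.0000 vs cont=12.8190 → 12.8190 [wait]  ⇒ S*(1)=-
t_0: node(0,0) S=131.8600 payoff=7.0500 vs cont=21.1550 → 21.1550 [wait]  ⇒ S*(0)=-

price = 21.1550
boundary = - - 94.9616 80.5871 94.9616 80.5871 94.9616 80.5871 94.9616
tree:
21.1550
30.9305 12.8190
43.9484 19.9319 6.6579
58.3229 30.0983 11.1856 2.6803
70.5215 43.9484 18.2922 4.9698 0.6435
80.8736 58.3229 28.9385 9.0373 1.3588 0.0000
89.6586 70.5215 43.9484 16.0073 2.8692 0.0000 0.0000
97.1139 80.8736 58.3229 27.3065 6.0582 0.0000 0.0000 0.0000
103.4406 89.6586 70.5215 43.9484 12.7919 0.0000 0.0000 0.0000 0.0000
108.8097 97.1139 80.8736 58.3229 27.0099 0.0000 0.0000 0.0000 0.0000 0.0000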